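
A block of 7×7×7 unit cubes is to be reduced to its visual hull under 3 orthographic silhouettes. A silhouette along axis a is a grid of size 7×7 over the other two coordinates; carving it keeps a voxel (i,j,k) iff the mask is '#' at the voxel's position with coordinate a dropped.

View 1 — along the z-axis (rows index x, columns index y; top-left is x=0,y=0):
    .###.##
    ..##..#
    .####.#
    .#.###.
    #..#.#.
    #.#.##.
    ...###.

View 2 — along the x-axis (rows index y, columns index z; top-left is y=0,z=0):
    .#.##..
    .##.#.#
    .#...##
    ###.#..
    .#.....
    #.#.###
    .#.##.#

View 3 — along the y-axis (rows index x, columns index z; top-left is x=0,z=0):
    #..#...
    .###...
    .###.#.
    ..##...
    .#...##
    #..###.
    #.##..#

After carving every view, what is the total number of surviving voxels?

initial block: 7^3 = 343
V1 z: intersect with XY mask (27 set) -- 189 left
V2 x: intersect with YZ mask (24 set) -- 95 left
V3 y: intersect with XZ mask (22 set) -- 35 left

voxel count = 35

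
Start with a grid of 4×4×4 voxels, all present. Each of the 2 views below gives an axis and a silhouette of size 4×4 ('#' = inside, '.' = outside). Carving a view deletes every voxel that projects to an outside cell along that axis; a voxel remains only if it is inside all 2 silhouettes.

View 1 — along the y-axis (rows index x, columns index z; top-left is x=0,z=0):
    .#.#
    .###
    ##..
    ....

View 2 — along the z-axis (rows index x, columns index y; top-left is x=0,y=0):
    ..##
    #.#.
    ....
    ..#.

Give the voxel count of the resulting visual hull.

|visual hull| = 10

before carving: 64 voxels (4×4×4)
  1. axis=1 (XZ plane), |mask|=7  ⇒  voxels=28
  2. axis=2 (XY plane), |mask|=5  ⇒  voxels=10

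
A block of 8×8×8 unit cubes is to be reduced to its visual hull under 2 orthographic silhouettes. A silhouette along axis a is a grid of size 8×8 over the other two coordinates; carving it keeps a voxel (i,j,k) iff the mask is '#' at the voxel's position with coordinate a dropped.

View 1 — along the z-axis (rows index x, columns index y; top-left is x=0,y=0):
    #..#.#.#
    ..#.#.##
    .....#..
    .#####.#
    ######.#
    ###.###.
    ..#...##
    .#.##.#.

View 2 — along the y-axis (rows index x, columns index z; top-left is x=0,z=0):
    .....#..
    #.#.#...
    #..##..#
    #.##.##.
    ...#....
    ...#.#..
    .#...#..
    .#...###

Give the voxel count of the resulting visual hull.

remaining voxels: 91

start: 8×8×8 = 512 voxels
carve view 1 (along z, XY-mask fill 35/64): 280 voxels remain
carve view 2 (along y, XZ-mask fill 22/64): 91 voxels remain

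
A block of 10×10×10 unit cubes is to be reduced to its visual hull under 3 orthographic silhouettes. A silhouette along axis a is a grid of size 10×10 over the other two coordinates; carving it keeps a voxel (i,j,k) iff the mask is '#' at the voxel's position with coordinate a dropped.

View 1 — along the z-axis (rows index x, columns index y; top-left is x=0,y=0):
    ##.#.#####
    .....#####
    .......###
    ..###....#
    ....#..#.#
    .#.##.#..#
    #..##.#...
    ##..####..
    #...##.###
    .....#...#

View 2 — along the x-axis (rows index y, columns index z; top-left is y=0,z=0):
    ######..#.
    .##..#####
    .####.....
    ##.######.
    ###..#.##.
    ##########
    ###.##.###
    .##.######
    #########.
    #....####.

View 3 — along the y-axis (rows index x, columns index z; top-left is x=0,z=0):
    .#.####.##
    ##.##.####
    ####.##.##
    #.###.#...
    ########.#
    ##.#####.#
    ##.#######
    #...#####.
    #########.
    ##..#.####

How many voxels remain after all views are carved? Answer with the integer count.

|visual hull| = 252

before carving: 1000 voxels (10×10×10)
after view 1 [z-axis, 46 of 100 cells solid] → remaining = 460
after view 2 [x-axis, 72 of 100 cells solid] → remaining = 335
after view 3 [y-axis, 76 of 100 cells solid] → remaining = 252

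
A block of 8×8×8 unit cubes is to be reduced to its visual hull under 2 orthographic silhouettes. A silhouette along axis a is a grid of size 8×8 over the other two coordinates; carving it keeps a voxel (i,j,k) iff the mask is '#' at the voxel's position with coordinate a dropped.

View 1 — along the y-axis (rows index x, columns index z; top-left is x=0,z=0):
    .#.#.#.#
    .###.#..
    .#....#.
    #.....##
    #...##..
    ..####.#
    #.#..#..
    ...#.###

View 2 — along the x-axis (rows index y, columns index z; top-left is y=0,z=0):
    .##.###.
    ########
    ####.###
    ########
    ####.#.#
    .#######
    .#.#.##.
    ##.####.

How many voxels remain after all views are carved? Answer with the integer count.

remaining voxels: 184

initial block: 8^3 = 512
V1 y: intersect with XZ mask (28 set) -- 224 left
V2 x: intersect with YZ mask (51 set) -- 184 left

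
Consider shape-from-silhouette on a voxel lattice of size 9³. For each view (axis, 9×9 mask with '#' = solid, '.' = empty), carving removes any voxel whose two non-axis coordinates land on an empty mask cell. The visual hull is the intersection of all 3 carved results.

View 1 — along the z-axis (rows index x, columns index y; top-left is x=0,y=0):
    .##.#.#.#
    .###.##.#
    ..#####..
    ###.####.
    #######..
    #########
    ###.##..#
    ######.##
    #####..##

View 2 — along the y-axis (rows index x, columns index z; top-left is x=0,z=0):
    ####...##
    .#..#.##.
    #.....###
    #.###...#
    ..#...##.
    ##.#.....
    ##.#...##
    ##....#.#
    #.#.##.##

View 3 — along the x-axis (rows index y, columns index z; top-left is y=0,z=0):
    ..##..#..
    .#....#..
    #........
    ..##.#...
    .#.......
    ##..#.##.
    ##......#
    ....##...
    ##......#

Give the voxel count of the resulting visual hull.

77 voxels

start: 9×9×9 = 729 voxels
V1 z: intersect with XY mask (60 set) -- 540 left
V2 y: intersect with XZ mask (40 set) -- 261 left
V3 x: intersect with YZ mask (23 set) -- 77 left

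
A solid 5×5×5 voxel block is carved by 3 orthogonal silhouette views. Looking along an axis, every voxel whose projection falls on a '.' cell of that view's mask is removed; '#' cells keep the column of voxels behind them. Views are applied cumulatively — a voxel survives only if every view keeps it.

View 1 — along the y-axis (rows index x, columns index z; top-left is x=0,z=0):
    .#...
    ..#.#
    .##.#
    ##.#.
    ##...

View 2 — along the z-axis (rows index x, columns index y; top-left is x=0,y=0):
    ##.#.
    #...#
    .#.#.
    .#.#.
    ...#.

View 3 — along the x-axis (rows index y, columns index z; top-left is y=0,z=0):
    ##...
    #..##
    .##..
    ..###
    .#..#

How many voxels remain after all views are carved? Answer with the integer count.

before carving: 125 voxels (5×5×5)
V1 y: intersect with XZ mask (11 set) -- 55 left
V2 z: intersect with XY mask (10 set) -- 21 left
V3 x: intersect with YZ mask (12 set) -- 8 left

remaining voxels: 8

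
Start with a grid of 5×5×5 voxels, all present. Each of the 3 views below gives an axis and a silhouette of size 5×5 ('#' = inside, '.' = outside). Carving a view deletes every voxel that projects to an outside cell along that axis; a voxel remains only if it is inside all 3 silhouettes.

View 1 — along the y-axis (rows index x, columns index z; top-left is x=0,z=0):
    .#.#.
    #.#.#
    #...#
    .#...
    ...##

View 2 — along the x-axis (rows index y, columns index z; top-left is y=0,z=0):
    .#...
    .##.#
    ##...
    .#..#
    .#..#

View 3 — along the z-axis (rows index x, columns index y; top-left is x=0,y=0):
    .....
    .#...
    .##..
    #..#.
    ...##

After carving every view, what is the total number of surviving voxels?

before carving: 125 voxels (5×5×5)
[1] y-view keeps 10 columns → grid now 50
[2] x-view keeps 10 columns → grid now 22
[3] z-view keeps 7 columns → grid now 8

remaining voxels: 8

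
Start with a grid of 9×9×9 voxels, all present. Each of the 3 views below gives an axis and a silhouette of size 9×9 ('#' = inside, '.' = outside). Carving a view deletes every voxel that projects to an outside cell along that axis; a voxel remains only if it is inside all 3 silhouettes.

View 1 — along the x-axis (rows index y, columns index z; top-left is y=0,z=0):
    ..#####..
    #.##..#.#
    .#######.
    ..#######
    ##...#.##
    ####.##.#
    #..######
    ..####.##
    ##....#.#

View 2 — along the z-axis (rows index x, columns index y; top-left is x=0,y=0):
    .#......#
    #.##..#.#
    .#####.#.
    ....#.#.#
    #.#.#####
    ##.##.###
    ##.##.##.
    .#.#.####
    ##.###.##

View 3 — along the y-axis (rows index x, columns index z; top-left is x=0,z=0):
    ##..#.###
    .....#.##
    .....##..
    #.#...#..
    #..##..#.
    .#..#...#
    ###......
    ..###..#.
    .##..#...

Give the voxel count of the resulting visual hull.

initial block: 9^3 = 729
after view 1 [x-axis, 53 of 81 cells solid] → remaining = 477
after view 2 [z-axis, 49 of 81 cells solid] → remaining = 282
after view 3 [y-axis, 31 of 81 cells solid] → remaining = 96

remaining voxels: 96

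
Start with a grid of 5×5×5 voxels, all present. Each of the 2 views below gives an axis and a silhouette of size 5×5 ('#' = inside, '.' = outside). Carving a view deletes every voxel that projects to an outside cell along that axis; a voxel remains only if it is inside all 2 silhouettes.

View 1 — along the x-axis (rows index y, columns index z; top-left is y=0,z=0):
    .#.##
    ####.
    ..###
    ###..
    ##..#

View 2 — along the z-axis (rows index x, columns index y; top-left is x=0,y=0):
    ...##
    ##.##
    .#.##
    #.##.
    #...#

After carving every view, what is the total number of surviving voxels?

44 voxels

before carving: 125 voxels (5×5×5)
  1. axis=0 (YZ plane), |mask|=16  ⇒  voxels=80
  2. axis=2 (XY plane), |mask|=14  ⇒  voxels=44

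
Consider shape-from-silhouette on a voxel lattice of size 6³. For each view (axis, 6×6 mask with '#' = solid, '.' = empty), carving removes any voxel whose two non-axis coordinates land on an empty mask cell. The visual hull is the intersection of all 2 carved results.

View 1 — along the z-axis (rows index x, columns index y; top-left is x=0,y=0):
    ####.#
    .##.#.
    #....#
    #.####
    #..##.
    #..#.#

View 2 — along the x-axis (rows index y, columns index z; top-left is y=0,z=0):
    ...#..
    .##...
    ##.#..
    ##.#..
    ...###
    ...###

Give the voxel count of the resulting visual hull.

start: 6×6×6 = 216 voxels
  1. axis=2 (XY plane), |mask|=21  ⇒  voxels=126
  2. axis=0 (YZ plane), |mask|=15  ⇒  voxels=51

remaining voxels: 51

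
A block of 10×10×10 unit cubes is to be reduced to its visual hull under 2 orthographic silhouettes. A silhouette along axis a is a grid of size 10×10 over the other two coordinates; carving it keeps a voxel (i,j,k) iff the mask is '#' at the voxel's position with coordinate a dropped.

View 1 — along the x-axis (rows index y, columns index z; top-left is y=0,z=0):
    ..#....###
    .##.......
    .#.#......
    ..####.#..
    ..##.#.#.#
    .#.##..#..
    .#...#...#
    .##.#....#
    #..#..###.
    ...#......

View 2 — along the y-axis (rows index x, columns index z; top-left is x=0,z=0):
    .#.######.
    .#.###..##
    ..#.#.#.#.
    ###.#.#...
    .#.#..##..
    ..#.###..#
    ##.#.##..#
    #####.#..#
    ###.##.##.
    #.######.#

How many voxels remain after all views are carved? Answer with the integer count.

|visual hull| = 204

start: 10×10×10 = 1000 voxels
V1 x: intersect with YZ mask (35 set) -- 350 left
V2 y: intersect with XZ mask (59 set) -- 204 left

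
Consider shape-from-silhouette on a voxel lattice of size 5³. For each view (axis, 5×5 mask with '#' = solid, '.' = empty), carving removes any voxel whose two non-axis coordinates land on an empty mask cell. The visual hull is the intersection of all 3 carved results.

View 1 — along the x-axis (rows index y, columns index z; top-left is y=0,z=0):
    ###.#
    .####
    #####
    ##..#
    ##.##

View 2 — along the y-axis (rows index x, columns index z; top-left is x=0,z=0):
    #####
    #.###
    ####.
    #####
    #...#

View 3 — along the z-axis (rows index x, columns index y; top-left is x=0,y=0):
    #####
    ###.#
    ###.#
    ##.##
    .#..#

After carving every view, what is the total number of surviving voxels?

voxel count = 64

before carving: 125 voxels (5×5×5)
  1. axis=0 (YZ plane), |mask|=20  ⇒  voxels=100
  2. axis=1 (XZ plane), |mask|=20  ⇒  voxels=79
  3. axis=2 (XY plane), |mask|=19  ⇒  voxels=64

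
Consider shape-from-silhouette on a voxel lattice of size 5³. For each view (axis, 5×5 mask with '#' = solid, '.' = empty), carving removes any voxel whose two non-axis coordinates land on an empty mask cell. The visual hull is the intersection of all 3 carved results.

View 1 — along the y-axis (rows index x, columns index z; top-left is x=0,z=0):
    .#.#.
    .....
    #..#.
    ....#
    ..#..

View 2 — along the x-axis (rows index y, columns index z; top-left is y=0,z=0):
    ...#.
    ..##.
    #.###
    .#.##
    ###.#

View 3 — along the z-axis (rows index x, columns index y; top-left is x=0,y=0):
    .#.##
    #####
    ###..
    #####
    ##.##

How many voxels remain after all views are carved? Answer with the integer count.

13 voxels

full grid |V| = 125
V1 y: intersect with XZ mask (6 set) -- 30 left
V2 x: intersect with YZ mask (14 set) -- 18 left
V3 z: intersect with XY mask (20 set) -- 13 left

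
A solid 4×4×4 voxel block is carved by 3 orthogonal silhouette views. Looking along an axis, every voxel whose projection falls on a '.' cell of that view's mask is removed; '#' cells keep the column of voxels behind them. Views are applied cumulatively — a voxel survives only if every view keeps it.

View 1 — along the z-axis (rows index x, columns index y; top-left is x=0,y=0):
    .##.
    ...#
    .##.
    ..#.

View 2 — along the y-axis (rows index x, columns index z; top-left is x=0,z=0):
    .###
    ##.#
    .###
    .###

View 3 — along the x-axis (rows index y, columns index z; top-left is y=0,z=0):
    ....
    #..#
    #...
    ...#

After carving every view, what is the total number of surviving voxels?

start: 4×4×4 = 64 voxels
[1] z-view keeps 6 columns → grid now 24
[2] y-view keeps 12 columns → grid now 18
[3] x-view keeps 4 columns → grid now 3

voxel count = 3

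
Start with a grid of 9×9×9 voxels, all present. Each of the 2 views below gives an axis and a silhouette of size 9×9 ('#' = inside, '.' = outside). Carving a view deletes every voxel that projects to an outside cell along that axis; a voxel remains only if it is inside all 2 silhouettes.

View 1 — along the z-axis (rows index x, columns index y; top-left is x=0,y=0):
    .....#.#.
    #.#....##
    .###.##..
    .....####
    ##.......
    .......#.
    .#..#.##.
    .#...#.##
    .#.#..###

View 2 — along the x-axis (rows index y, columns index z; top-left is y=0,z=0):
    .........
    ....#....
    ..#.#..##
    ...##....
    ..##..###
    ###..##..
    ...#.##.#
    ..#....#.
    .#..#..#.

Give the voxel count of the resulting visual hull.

initial block: 9^3 = 729
  1. axis=2 (XY plane), |mask|=31  ⇒  voxels=279
  2. axis=0 (YZ plane), |mask|=26  ⇒  voxels=84

remaining voxels: 84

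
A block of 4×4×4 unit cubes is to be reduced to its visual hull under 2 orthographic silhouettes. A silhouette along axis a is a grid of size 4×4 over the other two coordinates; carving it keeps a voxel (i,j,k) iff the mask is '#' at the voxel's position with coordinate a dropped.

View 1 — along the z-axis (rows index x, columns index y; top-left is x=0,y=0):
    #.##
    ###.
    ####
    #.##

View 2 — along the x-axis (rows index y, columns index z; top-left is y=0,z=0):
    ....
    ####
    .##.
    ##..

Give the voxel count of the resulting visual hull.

|visual hull| = 22

initial block: 4^3 = 64
step 1: project along z, AND mask (13/16) → |grid| = 52
step 2: project along x, AND mask (8/16) → |grid| = 22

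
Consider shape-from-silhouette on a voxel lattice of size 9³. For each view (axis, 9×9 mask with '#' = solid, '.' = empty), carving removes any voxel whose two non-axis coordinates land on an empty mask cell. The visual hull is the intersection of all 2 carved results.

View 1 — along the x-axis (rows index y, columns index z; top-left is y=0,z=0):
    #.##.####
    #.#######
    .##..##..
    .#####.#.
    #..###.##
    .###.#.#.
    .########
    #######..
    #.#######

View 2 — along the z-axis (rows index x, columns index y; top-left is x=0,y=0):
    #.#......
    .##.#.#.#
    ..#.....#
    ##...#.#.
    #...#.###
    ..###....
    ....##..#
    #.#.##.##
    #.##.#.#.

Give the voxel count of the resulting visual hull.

|visual hull| = 221

initial block: 9^3 = 729
step 1: project along x, AND mask (59/81) → |grid| = 531
step 2: project along z, AND mask (35/81) → |grid| = 221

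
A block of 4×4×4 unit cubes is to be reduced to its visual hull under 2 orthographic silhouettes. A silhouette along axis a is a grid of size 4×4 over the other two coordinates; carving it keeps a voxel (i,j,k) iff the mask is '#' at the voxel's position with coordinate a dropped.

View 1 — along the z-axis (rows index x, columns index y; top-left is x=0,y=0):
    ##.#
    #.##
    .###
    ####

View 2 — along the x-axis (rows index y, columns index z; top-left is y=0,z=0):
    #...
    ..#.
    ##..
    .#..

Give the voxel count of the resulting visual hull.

|visual hull| = 16

initial block: 4^3 = 64
after view 1 [z-axis, 13 of 16 cells solid] → remaining = 52
after view 2 [x-axis, 5 of 16 cells solid] → remaining = 16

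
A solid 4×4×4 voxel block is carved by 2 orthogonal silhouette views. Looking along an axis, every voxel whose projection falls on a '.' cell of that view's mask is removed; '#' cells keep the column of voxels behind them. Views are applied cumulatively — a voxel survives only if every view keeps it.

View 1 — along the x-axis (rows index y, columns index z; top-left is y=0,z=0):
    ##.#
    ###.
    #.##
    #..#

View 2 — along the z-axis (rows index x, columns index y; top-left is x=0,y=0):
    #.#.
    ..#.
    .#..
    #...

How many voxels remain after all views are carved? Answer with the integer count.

remaining voxels: 15

before carving: 64 voxels (4×4×4)
  1. axis=0 (YZ plane), |mask|=11  ⇒  voxels=44
  2. axis=2 (XY plane), |mask|=5  ⇒  voxels=15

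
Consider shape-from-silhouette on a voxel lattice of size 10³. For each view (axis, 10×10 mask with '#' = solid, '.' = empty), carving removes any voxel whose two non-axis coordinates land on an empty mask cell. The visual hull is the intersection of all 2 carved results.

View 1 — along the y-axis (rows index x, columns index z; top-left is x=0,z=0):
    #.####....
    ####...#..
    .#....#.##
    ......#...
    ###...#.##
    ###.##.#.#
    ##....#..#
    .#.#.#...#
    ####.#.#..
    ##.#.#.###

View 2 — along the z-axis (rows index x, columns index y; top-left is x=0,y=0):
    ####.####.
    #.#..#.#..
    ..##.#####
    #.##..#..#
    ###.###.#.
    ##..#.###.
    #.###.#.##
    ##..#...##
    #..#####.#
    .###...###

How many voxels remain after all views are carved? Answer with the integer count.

|visual hull| = 309

full grid |V| = 1000
[1] y-view keeps 49 columns → grid now 490
[2] z-view keeps 62 columns → grid now 309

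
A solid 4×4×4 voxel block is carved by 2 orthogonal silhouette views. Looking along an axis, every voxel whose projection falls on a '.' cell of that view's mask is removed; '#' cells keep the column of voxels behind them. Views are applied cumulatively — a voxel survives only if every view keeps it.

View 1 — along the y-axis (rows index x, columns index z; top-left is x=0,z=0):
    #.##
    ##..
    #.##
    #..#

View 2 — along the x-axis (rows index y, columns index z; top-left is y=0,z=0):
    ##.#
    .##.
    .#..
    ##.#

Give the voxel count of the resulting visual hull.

remaining voxels: 20

full grid |V| = 64
V1 y: intersect with XZ mask (10 set) -- 40 left
V2 x: intersect with YZ mask (9 set) -- 20 left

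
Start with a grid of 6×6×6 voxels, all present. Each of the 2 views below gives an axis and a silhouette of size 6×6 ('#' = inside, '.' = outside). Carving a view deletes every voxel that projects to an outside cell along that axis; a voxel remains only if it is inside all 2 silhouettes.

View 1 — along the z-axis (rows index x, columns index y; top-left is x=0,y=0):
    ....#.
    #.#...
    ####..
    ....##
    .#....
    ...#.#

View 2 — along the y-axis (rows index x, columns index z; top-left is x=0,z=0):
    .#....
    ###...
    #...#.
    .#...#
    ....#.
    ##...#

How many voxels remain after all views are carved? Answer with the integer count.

initial block: 6^3 = 216
carve view 1 (along z, XY-mask fill 12/36): 72 voxels remain
carve view 2 (along y, XZ-mask fill 12/36): 26 voxels remain

|visual hull| = 26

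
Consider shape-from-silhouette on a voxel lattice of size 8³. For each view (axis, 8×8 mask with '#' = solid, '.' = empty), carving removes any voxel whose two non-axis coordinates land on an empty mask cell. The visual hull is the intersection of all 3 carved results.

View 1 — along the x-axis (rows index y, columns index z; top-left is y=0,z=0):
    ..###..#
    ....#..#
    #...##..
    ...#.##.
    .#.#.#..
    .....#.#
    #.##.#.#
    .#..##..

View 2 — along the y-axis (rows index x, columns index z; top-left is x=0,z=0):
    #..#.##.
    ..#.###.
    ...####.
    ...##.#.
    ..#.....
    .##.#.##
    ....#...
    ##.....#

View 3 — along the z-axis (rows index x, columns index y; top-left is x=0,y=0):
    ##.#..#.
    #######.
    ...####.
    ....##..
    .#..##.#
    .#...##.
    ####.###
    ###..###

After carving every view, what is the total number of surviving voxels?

before carving: 512 voxels (8×8×8)
after view 1 [x-axis, 25 of 64 cells solid] → remaining = 200
after view 2 [y-axis, 25 of 64 cells solid] → remaining = 77
after view 3 [z-axis, 37 of 64 cells solid] → remaining = 43

|visual hull| = 43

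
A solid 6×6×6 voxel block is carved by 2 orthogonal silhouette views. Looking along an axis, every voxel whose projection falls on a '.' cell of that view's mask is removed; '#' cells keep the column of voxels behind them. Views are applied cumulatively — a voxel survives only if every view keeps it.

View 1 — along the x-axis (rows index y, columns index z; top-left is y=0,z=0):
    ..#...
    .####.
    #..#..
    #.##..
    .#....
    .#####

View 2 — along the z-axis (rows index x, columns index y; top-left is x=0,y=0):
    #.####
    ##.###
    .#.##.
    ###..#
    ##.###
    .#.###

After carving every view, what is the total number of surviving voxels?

voxel count = 73

initial block: 6^3 = 216
step 1: project along x, AND mask (16/36) → |grid| = 96
step 2: project along z, AND mask (26/36) → |grid| = 73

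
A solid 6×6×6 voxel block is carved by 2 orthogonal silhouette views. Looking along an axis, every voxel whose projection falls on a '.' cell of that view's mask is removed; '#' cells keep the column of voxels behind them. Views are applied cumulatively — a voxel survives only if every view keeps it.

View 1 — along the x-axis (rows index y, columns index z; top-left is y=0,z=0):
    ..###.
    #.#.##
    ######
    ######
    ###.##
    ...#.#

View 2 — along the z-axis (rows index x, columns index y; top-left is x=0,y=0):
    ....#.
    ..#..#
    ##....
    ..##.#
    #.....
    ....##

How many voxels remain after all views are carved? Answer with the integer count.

|visual hull| = 44

full grid |V| = 216
  1. axis=0 (YZ plane), |mask|=26  ⇒  voxels=156
  2. axis=2 (XY plane), |mask|=11  ⇒  voxels=44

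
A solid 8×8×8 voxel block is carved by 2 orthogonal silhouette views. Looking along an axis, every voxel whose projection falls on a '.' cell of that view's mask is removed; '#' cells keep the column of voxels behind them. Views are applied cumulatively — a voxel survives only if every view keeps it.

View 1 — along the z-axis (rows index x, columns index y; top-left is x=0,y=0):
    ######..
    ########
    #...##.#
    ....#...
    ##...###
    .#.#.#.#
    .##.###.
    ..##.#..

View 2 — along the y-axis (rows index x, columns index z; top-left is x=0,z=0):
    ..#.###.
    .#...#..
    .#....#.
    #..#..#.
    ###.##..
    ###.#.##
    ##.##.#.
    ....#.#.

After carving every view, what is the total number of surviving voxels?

start: 8×8×8 = 512 voxels
V1 z: intersect with XY mask (36 set) -- 288 left
V2 y: intersect with XZ mask (29 set) -- 131 left

|visual hull| = 131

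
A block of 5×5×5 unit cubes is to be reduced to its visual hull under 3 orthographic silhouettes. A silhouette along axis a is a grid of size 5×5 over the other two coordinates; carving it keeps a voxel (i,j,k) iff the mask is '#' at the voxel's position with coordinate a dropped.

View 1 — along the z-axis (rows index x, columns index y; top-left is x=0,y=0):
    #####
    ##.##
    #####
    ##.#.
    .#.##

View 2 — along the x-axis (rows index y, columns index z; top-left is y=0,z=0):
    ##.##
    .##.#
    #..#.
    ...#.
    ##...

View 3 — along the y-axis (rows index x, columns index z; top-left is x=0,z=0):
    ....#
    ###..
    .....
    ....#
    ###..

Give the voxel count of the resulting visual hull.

start: 5×5×5 = 125 voxels
V1 z: intersect with XY mask (20 set) -- 100 left
V2 x: intersect with YZ mask (12 set) -- 48 left
V3 y: intersect with XZ mask (8 set) -- 14 left

|visual hull| = 14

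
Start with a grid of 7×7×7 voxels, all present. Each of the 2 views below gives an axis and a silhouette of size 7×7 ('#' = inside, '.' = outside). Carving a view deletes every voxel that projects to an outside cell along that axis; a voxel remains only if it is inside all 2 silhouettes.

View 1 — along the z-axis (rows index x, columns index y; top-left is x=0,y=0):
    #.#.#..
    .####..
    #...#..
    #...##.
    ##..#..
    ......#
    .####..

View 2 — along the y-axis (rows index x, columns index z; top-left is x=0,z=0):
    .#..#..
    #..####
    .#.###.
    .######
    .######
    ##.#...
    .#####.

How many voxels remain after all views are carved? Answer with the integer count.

remaining voxels: 93

before carving: 343 voxels (7×7×7)
[1] z-view keeps 20 columns → grid now 140
[2] y-view keeps 31 columns → grid now 93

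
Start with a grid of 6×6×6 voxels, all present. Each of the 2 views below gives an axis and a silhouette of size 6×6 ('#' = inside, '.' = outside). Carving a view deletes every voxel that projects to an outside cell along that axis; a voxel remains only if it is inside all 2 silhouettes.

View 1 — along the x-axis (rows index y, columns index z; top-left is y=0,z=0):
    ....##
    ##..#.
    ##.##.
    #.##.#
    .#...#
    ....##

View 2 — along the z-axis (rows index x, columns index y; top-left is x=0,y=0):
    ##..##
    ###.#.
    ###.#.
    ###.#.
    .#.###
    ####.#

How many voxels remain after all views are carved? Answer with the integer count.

68 voxels

before carving: 216 voxels (6×6×6)
V1 x: intersect with YZ mask (17 set) -- 102 left
V2 z: intersect with XY mask (25 set) -- 68 left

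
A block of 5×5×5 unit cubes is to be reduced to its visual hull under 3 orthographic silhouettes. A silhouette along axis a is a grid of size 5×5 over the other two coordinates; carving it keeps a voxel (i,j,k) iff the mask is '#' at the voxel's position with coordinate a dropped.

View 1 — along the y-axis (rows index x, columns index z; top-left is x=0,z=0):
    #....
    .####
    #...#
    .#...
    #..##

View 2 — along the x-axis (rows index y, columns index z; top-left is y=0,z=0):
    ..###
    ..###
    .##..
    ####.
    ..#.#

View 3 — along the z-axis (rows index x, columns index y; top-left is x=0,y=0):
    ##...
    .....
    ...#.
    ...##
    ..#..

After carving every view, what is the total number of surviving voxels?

2 voxels

full grid |V| = 125
V1 y: intersect with XZ mask (11 set) -- 55 left
V2 x: intersect with YZ mask (14 set) -- 27 left
V3 z: intersect with XY mask (6 set) -- 2 left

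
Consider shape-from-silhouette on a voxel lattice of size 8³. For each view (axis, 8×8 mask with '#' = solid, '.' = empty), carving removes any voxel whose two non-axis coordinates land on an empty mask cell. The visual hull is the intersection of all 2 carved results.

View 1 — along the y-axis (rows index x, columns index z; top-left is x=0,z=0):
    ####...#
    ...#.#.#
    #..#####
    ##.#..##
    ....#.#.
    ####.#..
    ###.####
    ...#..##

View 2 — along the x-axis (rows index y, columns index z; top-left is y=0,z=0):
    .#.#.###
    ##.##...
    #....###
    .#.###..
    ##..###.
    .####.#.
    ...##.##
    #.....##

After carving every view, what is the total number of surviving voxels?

158 voxels

full grid |V| = 512
[1] y-view keeps 36 columns → grid now 288
[2] x-view keeps 34 columns → grid now 158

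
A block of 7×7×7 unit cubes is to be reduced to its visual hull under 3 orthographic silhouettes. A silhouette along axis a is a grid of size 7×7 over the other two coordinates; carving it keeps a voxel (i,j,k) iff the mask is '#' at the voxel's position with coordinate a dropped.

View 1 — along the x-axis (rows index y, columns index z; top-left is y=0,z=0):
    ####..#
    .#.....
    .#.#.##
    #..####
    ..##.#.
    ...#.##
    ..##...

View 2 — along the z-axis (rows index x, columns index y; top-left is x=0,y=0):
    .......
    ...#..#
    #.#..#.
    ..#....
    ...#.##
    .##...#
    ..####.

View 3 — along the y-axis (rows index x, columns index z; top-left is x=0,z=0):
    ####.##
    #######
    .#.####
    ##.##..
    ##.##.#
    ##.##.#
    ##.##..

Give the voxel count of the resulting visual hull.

remaining voxels: 38

full grid |V| = 343
carve view 1 (along x, YZ-mask fill 23/49): 161 voxels remain
carve view 2 (along z, XY-mask fill 16/49): 55 voxels remain
carve view 3 (along y, XZ-mask fill 36/49): 38 voxels remain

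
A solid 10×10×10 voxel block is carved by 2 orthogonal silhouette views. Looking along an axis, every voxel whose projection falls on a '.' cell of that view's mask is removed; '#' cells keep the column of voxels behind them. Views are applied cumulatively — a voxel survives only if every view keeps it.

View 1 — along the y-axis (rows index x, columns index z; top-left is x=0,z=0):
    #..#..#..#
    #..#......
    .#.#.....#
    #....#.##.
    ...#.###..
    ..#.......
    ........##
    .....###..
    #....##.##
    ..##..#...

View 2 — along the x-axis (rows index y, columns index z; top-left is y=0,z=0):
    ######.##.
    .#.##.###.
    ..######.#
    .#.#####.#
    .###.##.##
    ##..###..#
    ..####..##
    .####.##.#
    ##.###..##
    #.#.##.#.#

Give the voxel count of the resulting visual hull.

202 voxels

before carving: 1000 voxels (10×10×10)
carve view 1 (along y, XZ-mask fill 31/100): 310 voxels remain
carve view 2 (along x, YZ-mask fill 67/100): 202 voxels remain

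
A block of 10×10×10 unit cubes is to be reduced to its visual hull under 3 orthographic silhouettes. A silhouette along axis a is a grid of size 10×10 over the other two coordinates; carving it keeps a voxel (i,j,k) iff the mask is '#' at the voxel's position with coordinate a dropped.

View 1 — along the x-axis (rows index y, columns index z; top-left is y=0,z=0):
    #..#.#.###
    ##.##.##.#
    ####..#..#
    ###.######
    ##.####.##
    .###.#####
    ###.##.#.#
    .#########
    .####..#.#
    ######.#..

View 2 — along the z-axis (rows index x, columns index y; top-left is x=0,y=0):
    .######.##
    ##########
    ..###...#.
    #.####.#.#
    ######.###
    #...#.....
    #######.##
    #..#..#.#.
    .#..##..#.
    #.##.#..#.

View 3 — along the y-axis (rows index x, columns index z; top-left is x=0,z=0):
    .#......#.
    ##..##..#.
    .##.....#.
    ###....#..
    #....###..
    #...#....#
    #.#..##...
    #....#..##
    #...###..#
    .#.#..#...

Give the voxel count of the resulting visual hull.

remaining voxels: 167

initial block: 10^3 = 1000
carve view 1 (along x, YZ-mask fill 73/100): 730 voxels remain
carve view 2 (along z, XY-mask fill 62/100): 449 voxels remain
carve view 3 (along y, XZ-mask fill 37/100): 167 voxels remain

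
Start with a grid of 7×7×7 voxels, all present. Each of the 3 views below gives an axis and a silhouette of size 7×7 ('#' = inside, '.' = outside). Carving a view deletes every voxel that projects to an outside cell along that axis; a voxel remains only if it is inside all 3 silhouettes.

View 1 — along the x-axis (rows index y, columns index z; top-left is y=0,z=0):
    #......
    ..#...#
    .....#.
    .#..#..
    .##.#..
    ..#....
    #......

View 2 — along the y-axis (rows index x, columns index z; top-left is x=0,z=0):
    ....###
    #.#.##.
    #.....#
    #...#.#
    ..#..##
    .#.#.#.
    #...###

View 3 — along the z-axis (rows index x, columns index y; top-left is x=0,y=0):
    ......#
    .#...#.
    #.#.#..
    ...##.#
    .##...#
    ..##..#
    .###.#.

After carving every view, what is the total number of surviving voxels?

14 voxels

full grid |V| = 343
  1. axis=0 (YZ plane), |mask|=11  ⇒  voxels=77
  2. axis=1 (XZ plane), |mask|=22  ⇒  voxels=34
  3. axis=2 (XY plane), |mask|=19  ⇒  voxels=14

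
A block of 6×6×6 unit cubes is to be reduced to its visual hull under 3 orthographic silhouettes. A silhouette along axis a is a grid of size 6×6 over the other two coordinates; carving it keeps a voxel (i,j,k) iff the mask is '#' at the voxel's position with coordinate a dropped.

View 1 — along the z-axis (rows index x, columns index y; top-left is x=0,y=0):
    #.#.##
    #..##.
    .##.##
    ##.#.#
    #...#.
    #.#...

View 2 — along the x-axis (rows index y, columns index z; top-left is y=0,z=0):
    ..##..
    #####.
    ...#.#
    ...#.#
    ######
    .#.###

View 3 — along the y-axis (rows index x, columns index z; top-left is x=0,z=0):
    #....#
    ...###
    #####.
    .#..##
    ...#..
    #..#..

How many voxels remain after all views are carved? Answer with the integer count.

full grid |V| = 216
[1] z-view keeps 19 columns → grid now 114
[2] x-view keeps 21 columns → grid now 66
[3] y-view keeps 16 columns → grid now 34

remaining voxels: 34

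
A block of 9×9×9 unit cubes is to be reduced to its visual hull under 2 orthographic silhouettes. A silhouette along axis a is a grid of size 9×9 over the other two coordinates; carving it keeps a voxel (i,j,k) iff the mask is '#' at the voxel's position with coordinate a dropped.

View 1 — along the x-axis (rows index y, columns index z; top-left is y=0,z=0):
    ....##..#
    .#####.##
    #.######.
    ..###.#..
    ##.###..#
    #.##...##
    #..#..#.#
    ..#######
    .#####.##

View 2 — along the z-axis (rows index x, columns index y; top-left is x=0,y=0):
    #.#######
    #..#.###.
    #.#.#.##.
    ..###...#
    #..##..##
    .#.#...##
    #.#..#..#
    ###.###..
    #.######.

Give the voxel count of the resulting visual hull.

initial block: 9^3 = 729
[1] x-view keeps 50 columns → grid now 450
[2] z-view keeps 48 columns → grid now 259

remaining voxels: 259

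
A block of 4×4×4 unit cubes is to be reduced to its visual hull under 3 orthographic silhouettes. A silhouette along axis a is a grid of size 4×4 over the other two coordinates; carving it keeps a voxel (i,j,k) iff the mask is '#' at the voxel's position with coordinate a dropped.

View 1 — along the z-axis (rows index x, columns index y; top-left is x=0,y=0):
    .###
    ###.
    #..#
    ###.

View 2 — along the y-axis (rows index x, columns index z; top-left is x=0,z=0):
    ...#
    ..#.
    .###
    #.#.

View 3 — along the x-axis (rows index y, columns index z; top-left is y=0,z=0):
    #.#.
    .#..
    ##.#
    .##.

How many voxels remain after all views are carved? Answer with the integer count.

full grid |V| = 64
  1. axis=2 (XY plane), |mask|=11  ⇒  voxels=44
  2. axis=1 (XZ plane), |mask|=7  ⇒  voxels=18
  3. axis=0 (YZ plane), |mask|=8  ⇒  voxels=8

voxel count = 8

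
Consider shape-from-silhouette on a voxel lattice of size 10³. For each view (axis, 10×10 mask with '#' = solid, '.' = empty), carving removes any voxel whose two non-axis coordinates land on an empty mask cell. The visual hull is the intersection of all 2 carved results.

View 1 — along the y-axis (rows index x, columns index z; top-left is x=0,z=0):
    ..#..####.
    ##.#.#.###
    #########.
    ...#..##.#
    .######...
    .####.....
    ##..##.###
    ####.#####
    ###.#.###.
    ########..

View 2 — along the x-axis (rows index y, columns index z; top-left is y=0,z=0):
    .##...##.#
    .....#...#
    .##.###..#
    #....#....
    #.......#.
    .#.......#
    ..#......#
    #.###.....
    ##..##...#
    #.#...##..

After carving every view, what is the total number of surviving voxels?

|visual hull| = 217

initial block: 10^3 = 1000
carve view 1 (along y, XZ-mask fill 66/100): 660 voxels remain
carve view 2 (along x, YZ-mask fill 34/100): 217 voxels remain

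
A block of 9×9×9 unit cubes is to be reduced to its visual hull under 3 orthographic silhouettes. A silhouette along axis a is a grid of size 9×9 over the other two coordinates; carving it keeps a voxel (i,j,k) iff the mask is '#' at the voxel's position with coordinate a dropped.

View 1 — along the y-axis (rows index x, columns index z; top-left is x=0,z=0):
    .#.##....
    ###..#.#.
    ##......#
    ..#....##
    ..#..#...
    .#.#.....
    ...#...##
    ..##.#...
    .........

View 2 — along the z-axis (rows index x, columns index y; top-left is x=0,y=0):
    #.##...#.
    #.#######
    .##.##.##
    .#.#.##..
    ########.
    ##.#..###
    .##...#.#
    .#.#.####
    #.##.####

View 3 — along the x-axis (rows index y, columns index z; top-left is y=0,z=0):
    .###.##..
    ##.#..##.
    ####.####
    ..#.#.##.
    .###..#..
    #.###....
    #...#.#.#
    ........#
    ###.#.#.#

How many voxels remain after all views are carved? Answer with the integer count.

full grid |V| = 729
  1. axis=1 (XZ plane), |mask|=24  ⇒  voxels=216
  2. axis=2 (XY plane), |mask|=53  ⇒  voxels=140
  3. axis=0 (YZ plane), |mask|=41  ⇒  voxels=63

voxel count = 63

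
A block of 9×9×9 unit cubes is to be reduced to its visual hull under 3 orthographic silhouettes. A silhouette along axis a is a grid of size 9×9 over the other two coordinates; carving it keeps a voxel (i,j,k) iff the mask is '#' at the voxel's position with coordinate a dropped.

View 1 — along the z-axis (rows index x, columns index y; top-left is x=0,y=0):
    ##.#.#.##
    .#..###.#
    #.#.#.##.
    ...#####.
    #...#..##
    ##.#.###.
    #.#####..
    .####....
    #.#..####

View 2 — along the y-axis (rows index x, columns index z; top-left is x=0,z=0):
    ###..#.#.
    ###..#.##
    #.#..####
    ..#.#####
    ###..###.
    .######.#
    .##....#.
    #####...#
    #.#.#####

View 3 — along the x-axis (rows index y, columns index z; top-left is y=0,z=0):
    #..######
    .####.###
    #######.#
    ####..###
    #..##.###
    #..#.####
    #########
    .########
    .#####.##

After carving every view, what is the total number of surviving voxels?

|visual hull| = 208

before carving: 729 voxels (9×9×9)
V1 z: intersect with XY mask (47 set) -- 423 left
V2 y: intersect with XZ mask (52 set) -- 270 left
V3 x: intersect with YZ mask (65 set) -- 208 left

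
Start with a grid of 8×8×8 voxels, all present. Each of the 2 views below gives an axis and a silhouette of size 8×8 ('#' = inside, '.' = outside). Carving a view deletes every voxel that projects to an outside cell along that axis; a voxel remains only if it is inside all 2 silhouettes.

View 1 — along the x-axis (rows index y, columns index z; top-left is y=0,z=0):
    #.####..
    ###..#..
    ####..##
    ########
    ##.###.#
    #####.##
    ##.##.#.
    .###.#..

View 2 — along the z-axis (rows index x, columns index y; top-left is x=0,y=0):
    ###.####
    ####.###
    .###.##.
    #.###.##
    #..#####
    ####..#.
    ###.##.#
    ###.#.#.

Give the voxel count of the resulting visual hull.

initial block: 8^3 = 512
step 1: project along x, AND mask (45/64) → |grid| = 360
step 2: project along z, AND mask (47/64) → |grid| = 261

261 voxels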